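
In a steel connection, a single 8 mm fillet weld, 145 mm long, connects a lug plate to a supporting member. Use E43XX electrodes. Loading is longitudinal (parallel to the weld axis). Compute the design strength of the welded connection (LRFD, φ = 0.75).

φR_n ≈ 159 kN

E43XX → F_EXX = 430 MPa.
Effective throat t_e = 0.707 × 8 = 5.656 mm.
Total length L = 145 mm; A_we = 5.656 × 145 = 820.1 mm².
F_nw = 0.6 F_EXX = 0.6 × 430 = 258 MPa.
φR_n = 0.75 × 258 × 820.1 × 10⁻³ = 158.7 kN.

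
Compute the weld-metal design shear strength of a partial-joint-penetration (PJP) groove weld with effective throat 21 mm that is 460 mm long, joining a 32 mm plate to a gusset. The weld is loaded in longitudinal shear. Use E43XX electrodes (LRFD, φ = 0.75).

φR_n ≈ 1870 kN

E43XX → F_EXX = 430 MPa.
Effective throat (given) t_e = 21 mm.
A_we = 21 × 460 = 9660 mm².
F_nw = 0.6 F_EXX = 258 MPa.
φR_n = 0.75 × 258 × 9660 × 10⁻³ = 1869 kN.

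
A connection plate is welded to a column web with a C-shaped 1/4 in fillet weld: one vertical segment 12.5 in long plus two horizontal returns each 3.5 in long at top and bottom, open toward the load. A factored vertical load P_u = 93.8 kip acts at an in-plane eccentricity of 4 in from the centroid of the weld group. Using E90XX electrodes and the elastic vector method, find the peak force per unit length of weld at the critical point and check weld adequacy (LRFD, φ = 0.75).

f_max ≈ 8.81 kip/in; NOT adequate

E90XX → F_EXX = 90 ksi.
Total weld length L_w = 19.5 in. Treat welds as unit-width lines.
Centroid: x̄ = 2×3.5×1.75 / 19.5 = 0.6282 in from the vertical weld.
Polar moment about centroid: J = I_x + I_y = [12.5³/12 + 2×3.5×6.25²] + [12.5×0.6282² + 2(3.5³/12 + 3.5×1.122²)] = 457.1 in³.
Direct shear f_v = P/L_w = 93.8 / 19.5 = 4.81 kip/in (vertical).
Torsion M = P·e = 93.8 × 4 = 375.2 kip·in.
Critical point at (x, y) = (2.872, 6.25) from centroid. f_tx = M·y/J = 5.13 kip/in; f_ty = M·x/J = 2.357 kip/in.
Resultant f_max = √[f_tx² + (f_v + f_ty)²] = √[5.13² + (4.81 + 2.357)²] = 8.814 kip/in.
Capacity per unit length: φr_n = 0.75 × 0.6 × 90 × (0.707 × 0.25) = 7.158 kip/in.
8.814 > 7.158 → NOT adequate.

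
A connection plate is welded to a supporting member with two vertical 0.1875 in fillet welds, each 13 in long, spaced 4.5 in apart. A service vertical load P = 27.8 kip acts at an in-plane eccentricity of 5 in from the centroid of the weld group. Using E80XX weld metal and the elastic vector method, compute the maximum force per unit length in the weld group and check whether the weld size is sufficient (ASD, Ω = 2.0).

E80XX → F_EXX = 80 ksi.
Total weld length L_w = 26 in. Treat welds as unit-width lines.
Polar moment about centroid: J = 2[d³/12 + d(b/2)²] = 2[13³/12 + 13×2.25²] = 497.8 in³.
Direct shear f_v = P/L_w = 27.8 / 26 = 1.069 kip/in (vertical).
Torsion M = P·e = 27.8 × 5 = 139 kip·in.
Critical point at (x, y) = (2.25, 6.5) from centroid. f_tx = M·y/J = 1.815 kip/in; f_ty = M·x/J = 0.6283 kip/in.
Resultant f_max = √[f_tx² + (f_v + f_ty)²] = √[1.815² + (1.069 + 0.6283)²] = 2.485 kip/in.
Capacity per unit length: r_n/Ω = (1/2.0) × 0.6 × 80 × (0.707 × 0.1875) = 3.181 kip/in.
2.485 ≤ 3.181 → adequate.

f_max ≈ 2.49 kip/in; adequate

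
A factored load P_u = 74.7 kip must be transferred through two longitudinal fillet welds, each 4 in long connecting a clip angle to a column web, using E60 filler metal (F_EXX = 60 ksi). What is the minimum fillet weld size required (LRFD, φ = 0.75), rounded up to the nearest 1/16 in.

Total weld length L = 8 in.
Required throat t_e = P_u / (φ × 0.6 F_EXX × L) = 74.7 / (0.75 × 0.6 × 60 × 8) = 0.3458 in.
Required leg w = t_e / 0.707 = 0.4892 in → use 1/2 in.

w = 1/2 in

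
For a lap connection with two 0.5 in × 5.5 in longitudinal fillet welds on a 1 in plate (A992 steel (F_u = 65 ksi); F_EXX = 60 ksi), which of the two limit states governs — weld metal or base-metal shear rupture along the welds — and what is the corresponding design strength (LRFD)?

φR_n ≈ 105 kips (weld metal governs)

t_e = 0.707 × 0.5 = 0.3535 in; L = 11 in.
Weld metal: φR_n = 0.75 × 0.6 × 60 × 0.3535 × 11 = 105 kips.
Base metal (shear rupture): φR_n = 0.75 × 0.6 × 65 × 1 × 11 = 321.8 kips.
Governing: weld metal.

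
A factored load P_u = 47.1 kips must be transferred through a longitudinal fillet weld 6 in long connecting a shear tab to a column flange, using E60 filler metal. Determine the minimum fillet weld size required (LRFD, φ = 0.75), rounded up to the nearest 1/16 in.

E60XX → F_EXX = 60 ksi.
Total weld length L = 6 in.
Required throat t_e = P_u / (φ × 0.6 F_EXX × L) = 47.1 / (0.75 × 0.6 × 60 × 6) = 0.2907 in.
Required leg w = t_e / 0.707 = 0.4112 in → use 7/16 in.

w = 7/16 in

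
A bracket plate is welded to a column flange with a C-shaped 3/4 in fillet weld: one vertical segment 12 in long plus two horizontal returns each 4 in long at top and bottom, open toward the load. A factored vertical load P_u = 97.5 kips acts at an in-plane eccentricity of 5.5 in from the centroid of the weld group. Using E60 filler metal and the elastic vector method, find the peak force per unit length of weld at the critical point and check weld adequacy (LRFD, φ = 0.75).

f_max ≈ 11.1 kip/in; adequate

E60XX → F_EXX = 60 ksi.
Total weld length L_w = 20 in. Treat welds as unit-width lines.
Centroid: x̄ = 2×4×2 / 20 = 0.8 in from the vertical weld.
Polar moment about centroid: J = I_x + I_y = [12³/12 + 2×4×6²] + [12×0.8² + 2(4³/12 + 4×1.2²)] = 461.9 in³.
Direct shear f_v = P/L_w = 97.5 / 20 = 4.875 kip/in (vertical).
Torsion M = P·e = 97.5 × 5.5 = 536.25 kip·in.
Critical point at (x, y) = (3.2, 6) from centroid. f_tx = M·y/J = 6.966 kip/in; f_ty = M·x/J = 3.715 kip/in.
Resultant f_max = √[f_tx² + (f_v + f_ty)²] = √[6.966² + (4.875 + 3.715)²] = 11.06 kip/in.
Capacity per unit length: φr_n = 0.75 × 0.6 × 60 × (0.707 × 0.75) = 14.32 kip/in.
11.06 ≤ 14.32 → adequate.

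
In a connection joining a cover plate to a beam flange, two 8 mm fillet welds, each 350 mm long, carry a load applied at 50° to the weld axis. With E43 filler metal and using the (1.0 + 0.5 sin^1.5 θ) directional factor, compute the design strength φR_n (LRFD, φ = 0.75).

φR_n ≈ 1020 kN

E43XX → F_EXX = 430 MPa.
t_e = 0.707 × 8 = 5.656 mm; A_we = 5.656 × 700 = 3959 mm².
Directional factor: 1.0 + 0.5 sin^1.5(50°) = 1.335.
F_nw = 0.6 × 430 × 1.335 = 344.5 MPa.
φR_n = 0.75 × 344.5 × 3959 × 10⁻³ = 1023 kN.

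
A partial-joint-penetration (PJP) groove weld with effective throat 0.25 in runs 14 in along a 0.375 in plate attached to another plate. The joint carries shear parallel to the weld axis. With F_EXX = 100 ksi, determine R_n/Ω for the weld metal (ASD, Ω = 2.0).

R_n/Ω ≈ 105 kip

Effective throat (given) t_e = 0.25 in.
A_we = 0.25 × 14 = 3.5 in².
F_nw = 0.6 F_EXX = 60 ksi.
R_n/Ω = (60 × 3.5) / 2.0 = 105 kip.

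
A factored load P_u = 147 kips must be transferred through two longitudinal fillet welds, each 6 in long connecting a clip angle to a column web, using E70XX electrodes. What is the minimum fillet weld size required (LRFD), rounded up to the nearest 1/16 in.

w = 9/16 in

E70XX → F_EXX = 70 ksi.
Total weld length L = 12 in.
Required throat t_e = P_u / (φ × 0.6 F_EXX × L) = 147 / (0.75 × 0.6 × 70 × 12) = 0.3889 in.
Required leg w = t_e / 0.707 = 0.5501 in → use 9/16 in.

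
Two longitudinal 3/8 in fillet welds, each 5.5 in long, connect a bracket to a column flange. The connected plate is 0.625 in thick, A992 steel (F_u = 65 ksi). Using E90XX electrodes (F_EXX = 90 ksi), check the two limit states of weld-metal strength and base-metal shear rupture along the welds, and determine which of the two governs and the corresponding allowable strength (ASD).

R_n/Ω ≈ 78.7 kips (weld metal governs)

t_e = 0.707 × 0.375 = 0.2651 in; L = 11 in.
Weld metal: R_n/Ω = (1/2.0) × 0.6 × 90 × 0.2651 × 11 = 78.74 kips.
Base metal (shear rupture): R_n/Ω = (1/2.0) × 0.6 × 65 × 0.625 × 11 = 134.1 kips.
Governing: weld metal.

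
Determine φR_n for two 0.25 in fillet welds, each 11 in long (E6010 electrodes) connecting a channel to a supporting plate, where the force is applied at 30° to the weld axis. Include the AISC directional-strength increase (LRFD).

φR_n ≈ 124 kips

E60XX → F_EXX = 60 ksi.
t_e = 0.707 × 0.25 = 0.1767 in; A_we = 0.1767 × 22 = 3.888 in².
Directional factor: 1.0 + 0.5 sin^1.5(30°) = 1.177.
F_nw = 0.6 × 60 × 1.177 = 42.36 ksi.
φR_n = 0.75 × 42.36 × 3.888 = 123.5 kips.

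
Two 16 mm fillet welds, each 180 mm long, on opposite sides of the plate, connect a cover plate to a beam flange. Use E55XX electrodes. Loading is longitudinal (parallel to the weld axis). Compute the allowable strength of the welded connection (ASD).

E55XX → F_EXX = 550 MPa.
Effective throat t_e = 0.707 × 16 = 11.31 mm.
Total length L = 360 mm; A_we = 11.31 × 360 = 4072 mm².
F_nw = 0.6 F_EXX = 0.6 × 550 = 330 MPa.
R_n = 330 × 4072 × 10⁻³ = 1344 kN; R_n/Ω = 1344/2.0 = 671.9 kN.

R_n/Ω ≈ 672 kN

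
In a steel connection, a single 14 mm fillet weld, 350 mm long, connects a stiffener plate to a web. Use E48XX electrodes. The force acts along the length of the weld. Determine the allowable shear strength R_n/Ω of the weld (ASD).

E48XX → F_EXX = 480 MPa.
Effective throat t_e = 0.707 × 14 = 9.898 mm.
Total length L = 350 mm; A_we = 9.898 × 350 = 3464 mm².
F_nw = 0.6 F_EXX = 0.6 × 480 = 288 MPa.
R_n = 288 × 3464 × 10⁻³ = 997.7 kN; R_n/Ω = 997.7/2.0 = 498.9 kN.

R_n/Ω ≈ 499 kN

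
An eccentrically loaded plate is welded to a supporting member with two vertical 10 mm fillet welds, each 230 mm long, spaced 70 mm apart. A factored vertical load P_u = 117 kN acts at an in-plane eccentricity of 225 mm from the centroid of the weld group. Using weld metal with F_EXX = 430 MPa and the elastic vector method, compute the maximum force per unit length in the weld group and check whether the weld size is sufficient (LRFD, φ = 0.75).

Total weld length L_w = 460 mm. Treat welds as unit-width lines.
Polar moment about centroid: J = 2[d³/12 + d(b/2)²] = 2[230³/12 + 230×35²] = 2591000 mm³.
Direct shear f_v = P/L_w = 117×10³ / 460 = 254.3 N/mm (vertical).
Torsion M = P·e = 117×10³ × 225 = 26325000 N·mm.
Critical point at (x, y) = (35, 115) from centroid. f_tx = M·y/J = 1168 N/mm; f_ty = M·x/J = 355.6 N/mm.
Resultant f_max = √[f_tx² + (f_v + f_ty)²] = √[1168² + (254.3 + 355.6)²] = 1318 N/mm.
Capacity per unit length: φr_n = 0.75 × 0.6 × 430 × (0.707 × 10) = 1368 N/mm.
1318 ≤ 1368 → adequate.

f_max ≈ 1320 N/mm; adequate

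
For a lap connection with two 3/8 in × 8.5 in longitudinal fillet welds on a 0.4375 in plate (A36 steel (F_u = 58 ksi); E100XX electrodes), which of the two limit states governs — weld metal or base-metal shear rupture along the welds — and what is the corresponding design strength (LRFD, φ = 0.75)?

φR_n ≈ 194 kip (base-metal shear rupture governs)

E100XX → F_EXX = 100 ksi.
t_e = 0.707 × 0.375 = 0.2651 in; L = 17 in.
Weld metal: φR_n = 0.75 × 0.6 × 100 × 0.2651 × 17 = 202.8 kip.
Base metal (shear rupture): φR_n = 0.75 × 0.6 × 58 × 0.4375 × 17 = 194.1 kip.
Governing: base-metal shear rupture.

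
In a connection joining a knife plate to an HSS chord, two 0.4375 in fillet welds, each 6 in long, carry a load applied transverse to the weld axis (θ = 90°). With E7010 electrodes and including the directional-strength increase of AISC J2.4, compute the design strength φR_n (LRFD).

φR_n ≈ 175 kip

E70XX → F_EXX = 70 ksi.
t_e = 0.707 × 0.4375 = 0.3093 in; A_we = 0.3093 × 12 = 3.712 in².
Directional factor: 1.0 + 0.5 sin^1.5(90°) = 1.5.
F_nw = 0.6 × 70 × 1.5 = 63 ksi.
φR_n = 0.75 × 63 × 3.712 = 175.4 kip.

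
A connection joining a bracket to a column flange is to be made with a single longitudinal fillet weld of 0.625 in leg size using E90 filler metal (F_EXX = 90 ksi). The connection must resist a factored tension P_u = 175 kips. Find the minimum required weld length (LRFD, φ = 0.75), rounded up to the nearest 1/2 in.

Throat t_e = 0.707 × 0.625 = 0.4419 in.
φr_n = 0.75 × 0.6 × 90 × 0.4419 = 17.9 kips/in.
L_req = P_u / φr_n = 175 / 17.9 = 9.779 in total.
Round up → use L = 10 in.

L = 10 in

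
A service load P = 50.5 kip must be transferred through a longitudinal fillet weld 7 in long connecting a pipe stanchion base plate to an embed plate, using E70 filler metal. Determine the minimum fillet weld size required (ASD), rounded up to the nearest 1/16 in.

E70XX → F_EXX = 70 ksi.
Total weld length L = 7 in.
Required throat t_e = P × Ω / (0.6 F_EXX × L) = 50.5 × 2.0 / (0.6 × 70 × 7) = 0.3435 in.
Required leg w = t_e / 0.707 = 0.4859 in → use 1/2 in.

w = 1/2 in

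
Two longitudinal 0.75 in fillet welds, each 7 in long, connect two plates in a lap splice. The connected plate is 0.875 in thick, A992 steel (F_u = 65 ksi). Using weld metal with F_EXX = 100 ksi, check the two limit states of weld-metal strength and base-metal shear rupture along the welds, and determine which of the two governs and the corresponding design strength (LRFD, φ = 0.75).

φR_n ≈ 334 kip (weld metal governs)

t_e = 0.707 × 0.75 = 0.5302 in; L = 14 in.
Weld metal: φR_n = 0.75 × 0.6 × 100 × 0.5302 × 14 = 334.1 kip.
Base metal (shear rupture): φR_n = 0.75 × 0.6 × 65 × 0.875 × 14 = 358.3 kip.
Governing: weld metal.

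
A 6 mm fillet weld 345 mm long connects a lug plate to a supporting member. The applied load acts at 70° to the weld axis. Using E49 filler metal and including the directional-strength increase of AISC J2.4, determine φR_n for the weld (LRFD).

φR_n ≈ 470 kN

E49XX → F_EXX = 490 MPa.
t_e = 0.707 × 6 = 4.242 mm; A_we = 4.242 × 345 = 1463 mm².
Directional factor: 1.0 + 0.5 sin^1.5(70°) = 1.455.
F_nw = 0.6 × 490 × 1.455 = 427.9 MPa.
φR_n = 0.75 × 427.9 × 1463 × 10⁻³ = 469.7 kN.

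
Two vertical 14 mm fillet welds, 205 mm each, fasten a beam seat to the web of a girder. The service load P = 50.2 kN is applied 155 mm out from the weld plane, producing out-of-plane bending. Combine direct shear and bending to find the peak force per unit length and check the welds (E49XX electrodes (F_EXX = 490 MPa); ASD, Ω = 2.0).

L_w = 2 × 205 = 410 mm; section modulus (unit throat) S = 2 × L²/6 = 14010 mm².
Direct shear f_v = P/L_w = 50.2×10³/410 = 122.4 N/mm.
Moment M = P × e = 50.2×10³ × 155 = 7781000 N·mm; bending f_b = M/S = 555.5 N/mm.
f_max = √(f_v² + f_b²) = √(122.4² + 555.5²) = 568.8 N/mm.
r_n/Ω = (1/2.0) × 0.6 × 490 × (0.707 × 14) = 1455 N/mm → adequate.

f_max ≈ 569 N/mm; adequate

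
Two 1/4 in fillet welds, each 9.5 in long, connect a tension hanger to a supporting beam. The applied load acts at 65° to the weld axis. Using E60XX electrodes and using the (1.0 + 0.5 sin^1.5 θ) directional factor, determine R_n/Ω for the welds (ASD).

R_n/Ω ≈ 86.5 kips

E60XX → F_EXX = 60 ksi.
t_e = 0.707 × 0.25 = 0.1767 in; A_we = 0.1767 × 19 = 3.358 in².
Directional factor: 1.0 + 0.5 sin^1.5(65°) = 1.431.
F_nw = 0.6 × 60 × 1.431 = 51.53 ksi.
R_n/Ω = (51.53 × 3.358) / 2.0 = 86.53 kips.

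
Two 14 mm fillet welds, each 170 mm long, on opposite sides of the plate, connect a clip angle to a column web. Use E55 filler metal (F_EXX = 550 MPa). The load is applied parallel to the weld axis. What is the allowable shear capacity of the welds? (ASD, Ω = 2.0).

R_n/Ω ≈ 555 kN

Effective throat t_e = 0.707 × 14 = 9.898 mm.
Total length L = 340 mm; A_we = 9.898 × 340 = 3365 mm².
F_nw = 0.6 F_EXX = 0.6 × 550 = 330 MPa.
R_n = 330 × 3365 × 10⁻³ = 1111 kN; R_n/Ω = 1111/2.0 = 555.3 kN.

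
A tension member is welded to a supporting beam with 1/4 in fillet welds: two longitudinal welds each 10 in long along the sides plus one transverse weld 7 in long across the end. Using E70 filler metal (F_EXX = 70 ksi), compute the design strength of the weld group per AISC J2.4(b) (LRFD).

t_e = 0.707 × 0.25 = 0.1767 in.
R_nwl = 0.6 × 70 × 0.1767 × 20 = 148.5 kip (longitudinal, 2 welds).
R_nwt = 0.6 × 70 × 0.1767 × 7 = 51.96 kip (transverse, base value).
(i) R_nwl + R_nwt = 200.4 kip; (ii) 0.85 R_nwl + 1.5 R_nwt = 204.1 kip.
R_n = max = 204.1 kip [governs: (ii)]; φR_n = 153.1 kip.

φR_n ≈ 153 kip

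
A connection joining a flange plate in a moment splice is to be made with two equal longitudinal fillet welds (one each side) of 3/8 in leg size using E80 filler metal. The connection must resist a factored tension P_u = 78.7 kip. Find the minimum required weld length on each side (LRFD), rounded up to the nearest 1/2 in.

E80XX → F_EXX = 80 ksi.
Throat t_e = 0.707 × 0.375 = 0.2651 in.
φr_n = 0.75 × 0.6 × 80 × 0.2651 = 9.544 kip/in.
L_req = P_u / φr_n = 78.7 / 9.544 = 8.246 in total.
Per side: 8.246 / 2 = 4.123 in.
Round up → use L = 4.5 in on each side.

L = 4.5 in on each side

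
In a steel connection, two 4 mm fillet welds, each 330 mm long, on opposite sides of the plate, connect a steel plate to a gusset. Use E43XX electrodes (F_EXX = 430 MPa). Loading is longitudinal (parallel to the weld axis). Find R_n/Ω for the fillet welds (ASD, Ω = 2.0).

Effective throat t_e = 0.707 × 4 = 2.828 mm.
Total length L = 660 mm; A_we = 2.828 × 660 = 1866 mm².
F_nw = 0.6 F_EXX = 0.6 × 430 = 258 MPa.
R_n = 258 × 1866 × 10⁻³ = 481.6 kN; R_n/Ω = 481.6/2.0 = 240.8 kN.

R_n/Ω ≈ 241 kN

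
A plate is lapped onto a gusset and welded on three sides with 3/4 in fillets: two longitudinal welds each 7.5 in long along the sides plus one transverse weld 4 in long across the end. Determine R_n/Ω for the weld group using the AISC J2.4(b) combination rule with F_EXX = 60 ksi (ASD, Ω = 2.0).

R_n/Ω ≈ 181 kip

t_e = 0.707 × 0.75 = 0.5302 in.
R_nwl = 0.6 × 60 × 0.5302 × 15 = 286.3 kip (longitudinal, 2 welds).
R_nwt = 0.6 × 60 × 0.5302 × 4 = 76.36 kip (transverse, base value).
(i) R_nwl + R_nwt = 362.7 kip; (ii) 0.85 R_nwl + 1.5 R_nwt = 357.9 kip.
R_n = max = 362.7 kip [governs: (i)]; R_n/Ω = 181.3 kip.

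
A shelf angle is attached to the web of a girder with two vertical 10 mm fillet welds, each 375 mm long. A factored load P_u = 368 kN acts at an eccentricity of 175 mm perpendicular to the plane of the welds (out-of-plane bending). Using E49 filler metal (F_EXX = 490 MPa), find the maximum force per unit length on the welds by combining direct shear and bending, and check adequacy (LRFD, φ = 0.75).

L_w = 2 × 375 = 750 mm; section modulus (unit throat) S = 2 × L²/6 = 46880 mm².
Direct shear f_v = P/L_w = 368×10³/750 = 490.7 N/mm.
Moment M = P × e = 368×10³ × 175 = 64400000 N·mm; bending f_b = M/S = 1374 N/mm.
f_max = √(f_v² + f_b²) = √(490.7² + 1374²) = 1459 N/mm.
φr_n = 0.75 × 0.6 × 490 × (0.707 × 10) = 1559 N/mm → adequate.

f_max ≈ 1460 N/mm; adequate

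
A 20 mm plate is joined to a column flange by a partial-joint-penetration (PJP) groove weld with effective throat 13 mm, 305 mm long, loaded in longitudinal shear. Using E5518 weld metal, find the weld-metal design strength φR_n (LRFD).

E55XX → F_EXX = 550 MPa.
Effective throat (given) t_e = 13 mm.
A_we = 13 × 305 = 3965 mm².
F_nw = 0.6 F_EXX = 330 MPa.
φR_n = 0.75 × 330 × 3965 × 10⁻³ = 981.3 kN.

φR_n ≈ 981 kN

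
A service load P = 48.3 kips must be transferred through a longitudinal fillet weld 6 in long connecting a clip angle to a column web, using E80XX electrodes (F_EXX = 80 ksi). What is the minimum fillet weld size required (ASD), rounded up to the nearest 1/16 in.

Total weld length L = 6 in.
Required throat t_e = P × Ω / (0.6 F_EXX × L) = 48.3 × 2.0 / (0.6 × 80 × 6) = 0.3354 in.
Required leg w = t_e / 0.707 = 0.4744 in → use 1/2 in.

w = 1/2 in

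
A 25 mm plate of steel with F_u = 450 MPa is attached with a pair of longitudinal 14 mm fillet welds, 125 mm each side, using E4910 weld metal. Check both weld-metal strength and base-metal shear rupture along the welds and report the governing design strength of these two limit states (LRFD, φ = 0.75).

E49XX → F_EXX = 490 MPa.
t_e = 0.707 × 14 = 9.898 mm; L = 250 mm.
Weld metal: φR_n = 0.75 × 0.6 × 490 × 9.898 × 250 × 10⁻³ = 545.6 kN.
Base metal (shear rupture): φR_n = 0.75 × 0.6 × 450 × 25 × 250 × 10⁻³ = 1266 kN.
Governing: weld metal.

φR_n ≈ 546 kN (weld metal governs)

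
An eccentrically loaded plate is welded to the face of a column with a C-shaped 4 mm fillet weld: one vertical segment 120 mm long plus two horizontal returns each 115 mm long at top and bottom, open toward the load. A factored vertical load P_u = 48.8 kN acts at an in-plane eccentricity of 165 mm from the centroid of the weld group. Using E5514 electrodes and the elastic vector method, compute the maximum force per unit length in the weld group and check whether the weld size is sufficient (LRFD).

f_max ≈ 646 N/mm; adequate

E55XX → F_EXX = 550 MPa.
Total weld length L_w = 350 mm. Treat welds as unit-width lines.
Centroid: x̄ = 2×115×57.5 / 350 = 37.79 mm from the vertical weld.
Polar moment about centroid: J = I_x + I_y = [120³/12 + 2×115×60²] + [120×37.79² + 2(115³/12 + 115×19.71²)] = 1486000 mm³.
Direct shear f_v = P/L_w = 48.8×10³ / 350 = 139.4 N/mm (vertical).
Torsion M = P·e = 48.8×10³ × 165 = 8052000 N·mm.
Critical point at (x, y) = (77.21, 60) from centroid. f_tx = M·y/J = 325.1 N/mm; f_ty = M·x/J = 418.3 N/mm.
Resultant f_max = √[f_tx² + (f_v + f_ty)²] = √[325.1² + (139.4 + 418.3)²] = 645.6 N/mm.
Capacity per unit length: φr_n = 0.75 × 0.6 × 550 × (0.707 × 4) = 699.9 N/mm.
645.6 ≤ 699.9 → adequate.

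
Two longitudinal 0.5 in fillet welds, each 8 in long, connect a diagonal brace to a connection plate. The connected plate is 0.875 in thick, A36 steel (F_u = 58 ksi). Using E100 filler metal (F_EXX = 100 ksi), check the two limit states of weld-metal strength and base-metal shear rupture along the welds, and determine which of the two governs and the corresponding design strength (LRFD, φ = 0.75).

t_e = 0.707 × 0.5 = 0.3535 in; L = 16 in.
Weld metal: φR_n = 0.75 × 0.6 × 100 × 0.3535 × 16 = 254.5 kip.
Base metal (shear rupture): φR_n = 0.75 × 0.6 × 58 × 0.875 × 16 = 365.4 kip.
Governing: weld metal.

φR_n ≈ 255 kip (weld metal governs)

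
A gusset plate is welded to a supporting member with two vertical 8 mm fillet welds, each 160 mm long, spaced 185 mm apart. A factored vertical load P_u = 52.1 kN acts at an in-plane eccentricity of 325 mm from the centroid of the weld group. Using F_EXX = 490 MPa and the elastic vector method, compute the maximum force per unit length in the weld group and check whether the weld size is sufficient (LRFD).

f_max ≈ 736 N/mm; adequate

Total weld length L_w = 320 mm. Treat welds as unit-width lines.
Polar moment about centroid: J = 2[d³/12 + d(b/2)²] = 2[160³/12 + 160×92.5²] = 3421000 mm³.
Direct shear f_v = P/L_w = 52.1×10³ / 320 = 162.8 N/mm (vertical).
Torsion M = P·e = 52.1×10³ × 325 = 16932000 N·mm.
Critical point at (x, y) = (92.5, 80) from centroid. f_tx = M·y/J = 396 N/mm; f_ty = M·x/J = 457.9 N/mm.
Resultant f_max = √[f_tx² + (f_v + f_ty)²] = √[396² + (162.8 + 457.9)²] = 736.3 N/mm.
Capacity per unit length: φr_n = 0.75 × 0.6 × 490 × (0.707 × 8) = 1247 N/mm.
736.3 ≤ 1247 → adequate.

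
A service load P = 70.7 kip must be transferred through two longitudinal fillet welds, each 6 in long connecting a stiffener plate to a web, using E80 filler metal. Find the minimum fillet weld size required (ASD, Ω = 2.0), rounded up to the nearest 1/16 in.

E80XX → F_EXX = 80 ksi.
Total weld length L = 12 in.
Required throat t_e = P × Ω / (0.6 F_EXX × L) = 70.7 × 2.0 / (0.6 × 80 × 12) = 0.2455 in.
Required leg w = t_e / 0.707 = 0.3472 in → use 3/8 in.

w = 3/8 in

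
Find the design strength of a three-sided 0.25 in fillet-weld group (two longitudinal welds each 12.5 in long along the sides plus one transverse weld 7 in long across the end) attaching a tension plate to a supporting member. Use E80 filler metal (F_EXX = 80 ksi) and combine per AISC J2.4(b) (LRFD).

φR_n ≈ 204 kip

t_e = 0.707 × 0.25 = 0.1767 in.
R_nwl = 0.6 × 80 × 0.1767 × 25 = 212.1 kip (longitudinal, 2 welds).
R_nwt = 0.6 × 80 × 0.1767 × 7 = 59.39 kip (transverse, base value).
(i) R_nwl + R_nwt = 271.5 kip; (ii) 0.85 R_nwl + 1.5 R_nwt = 269.4 kip.
R_n = max = 271.5 kip [governs: (i)]; φR_n = 203.6 kip.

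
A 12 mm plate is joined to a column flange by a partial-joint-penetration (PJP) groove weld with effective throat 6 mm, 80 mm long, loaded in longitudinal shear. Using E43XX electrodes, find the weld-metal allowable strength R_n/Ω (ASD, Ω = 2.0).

R_n/Ω ≈ 61.9 kN

E43XX → F_EXX = 430 MPa.
Effective throat (given) t_e = 6 mm.
A_we = 6 × 80 = 480 mm².
F_nw = 0.6 F_EXX = 258 MPa.
R_n/Ω = (258 × 480) / 2.0 × 10⁻³ = 61.92 kN.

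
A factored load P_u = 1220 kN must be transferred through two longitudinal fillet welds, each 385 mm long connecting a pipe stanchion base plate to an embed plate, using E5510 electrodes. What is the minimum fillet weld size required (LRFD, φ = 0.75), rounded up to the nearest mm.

E55XX → F_EXX = 550 MPa.
Total weld length L = 770 mm.
Required throat t_e = P_u / (φ × 0.6 F_EXX × L) = 1220 / (0.75 × 0.6 × 550 × 770 × 10⁻³) = 6.402 mm.
Required leg w = t_e / 0.707 = 9.055 mm → use 10 mm.

w = 10 mm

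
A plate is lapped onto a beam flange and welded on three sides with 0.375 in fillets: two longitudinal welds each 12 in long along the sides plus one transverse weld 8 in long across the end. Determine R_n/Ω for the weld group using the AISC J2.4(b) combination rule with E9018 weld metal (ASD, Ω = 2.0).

R_n/Ω ≈ 232 kips

E90XX → F_EXX = 90 ksi.
t_e = 0.707 × 0.375 = 0.2651 in.
R_nwl = 0.6 × 90 × 0.2651 × 24 = 343.6 kips (longitudinal, 2 welds).
R_nwt = 0.6 × 90 × 0.2651 × 8 = 114.5 kips (transverse, base value).
(i) R_nwl + R_nwt = 458.1 kips; (ii) 0.85 R_nwl + 1.5 R_nwt = 463.9 kips.
R_n = max = 463.9 kips [governs: (ii)]; R_n/Ω = 231.9 kips.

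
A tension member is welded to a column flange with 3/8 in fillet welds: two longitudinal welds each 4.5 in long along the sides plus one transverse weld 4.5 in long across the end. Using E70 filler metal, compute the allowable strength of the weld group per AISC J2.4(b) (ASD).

R_n/Ω ≈ 80.2 kips

E70XX → F_EXX = 70 ksi.
t_e = 0.707 × 0.375 = 0.2651 in.
R_nwl = 0.6 × 70 × 0.2651 × 9 = 100.2 kips (longitudinal, 2 welds).
R_nwt = 0.6 × 70 × 0.2651 × 4.5 = 50.11 kips (transverse, base value).
(i) R_nwl + R_nwt = 150.3 kips; (ii) 0.85 R_nwl + 1.5 R_nwt = 160.3 kips.
R_n = max = 160.3 kips [governs: (ii)]; R_n/Ω = 80.17 kips.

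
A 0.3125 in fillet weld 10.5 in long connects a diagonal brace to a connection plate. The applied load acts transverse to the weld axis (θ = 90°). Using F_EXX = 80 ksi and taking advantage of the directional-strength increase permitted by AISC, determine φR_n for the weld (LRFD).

φR_n ≈ 125 kips

t_e = 0.707 × 0.3125 = 0.2209 in; A_we = 0.2209 × 10.5 = 2.32 in².
Directional factor: 1.0 + 0.5 sin^1.5(90°) = 1.5.
F_nw = 0.6 × 80 × 1.5 = 72 ksi.
φR_n = 0.75 × 72 × 2.32 = 125.3 kips.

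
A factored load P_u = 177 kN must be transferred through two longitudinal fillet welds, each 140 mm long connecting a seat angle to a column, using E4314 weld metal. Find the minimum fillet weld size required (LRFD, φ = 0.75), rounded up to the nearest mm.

w = 5 mm

E43XX → F_EXX = 430 MPa.
Total weld length L = 280 mm.
Required throat t_e = P_u / (φ × 0.6 F_EXX × L) = 177 / (0.75 × 0.6 × 430 × 280 × 10⁻³) = 3.267 mm.
Required leg w = t_e / 0.707 = 4.621 mm → use 5 mm.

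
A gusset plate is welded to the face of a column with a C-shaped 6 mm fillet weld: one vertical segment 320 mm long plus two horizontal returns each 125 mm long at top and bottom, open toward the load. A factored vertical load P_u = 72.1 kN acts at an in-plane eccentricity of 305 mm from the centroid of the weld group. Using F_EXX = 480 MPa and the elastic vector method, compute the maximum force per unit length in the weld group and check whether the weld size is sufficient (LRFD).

f_max ≈ 490 N/mm; adequate

Total weld length L_w = 570 mm. Treat welds as unit-width lines.
Centroid: x̄ = 2×125×62.5 / 570 = 27.41 mm from the vertical weld.
Polar moment about centroid: J = I_x + I_y = [320³/12 + 2×125×160²] + [320×27.41² + 2(125³/12 + 125×35.09²)] = 10000000 mm³.
Direct shear f_v = P/L_w = 72.1×10³ / 570 = 126.5 N/mm (vertical).
Torsion M = P·e = 72.1×10³ × 305 = 21990000 N·mm.
Critical point at (x, y) = (97.59, 160) from centroid. f_tx = M·y/J = 351.7 N/mm; f_ty = M·x/J = 214.5 N/mm.
Resultant f_max = √[f_tx² + (f_v + f_ty)²] = √[351.7² + (126.5 + 214.5)²] = 489.9 N/mm.
Capacity per unit length: φr_n = 0.75 × 0.6 × 480 × (0.707 × 6) = 916.3 N/mm.
489.9 ≤ 916.3 → adequate.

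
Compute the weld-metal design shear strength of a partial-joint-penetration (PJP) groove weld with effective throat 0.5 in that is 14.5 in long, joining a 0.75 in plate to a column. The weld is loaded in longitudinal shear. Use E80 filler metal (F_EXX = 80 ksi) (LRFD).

φR_n ≈ 261 kips

Effective throat (given) t_e = 0.5 in.
A_we = 0.5 × 14.5 = 7.25 in².
F_nw = 0.6 F_EXX = 48 ksi.
φR_n = 0.75 × 48 × 7.25 = 261 kips.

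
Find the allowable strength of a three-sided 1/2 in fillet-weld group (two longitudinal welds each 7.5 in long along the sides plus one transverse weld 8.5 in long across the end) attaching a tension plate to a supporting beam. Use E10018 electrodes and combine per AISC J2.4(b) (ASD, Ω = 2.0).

E100XX → F_EXX = 100 ksi.
t_e = 0.707 × 0.5 = 0.3535 in.
R_nwl = 0.6 × 100 × 0.3535 × 15 = 318.1 kips (longitudinal, 2 welds).
R_nwt = 0.6 × 100 × 0.3535 × 8.5 = 180.3 kips (transverse, base value).
(i) R_nwl + R_nwt = 498.4 kips; (ii) 0.85 R_nwl + 1.5 R_nwt = 540.9 kips.
R_n = max = 540.9 kips [governs: (ii)]; R_n/Ω = 270.4 kips.

R_n/Ω ≈ 270 kips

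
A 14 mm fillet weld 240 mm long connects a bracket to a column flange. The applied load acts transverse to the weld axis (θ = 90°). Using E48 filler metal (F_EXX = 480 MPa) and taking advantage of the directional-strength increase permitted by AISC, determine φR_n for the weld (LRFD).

t_e = 0.707 × 14 = 9.898 mm; A_we = 9.898 × 240 = 2376 mm².
Directional factor: 1.0 + 0.5 sin^1.5(90°) = 1.5.
F_nw = 0.6 × 480 × 1.5 = 432 MPa.
φR_n = 0.75 × 432 × 2376 × 10⁻³ = 769.7 kN.

φR_n ≈ 770 kN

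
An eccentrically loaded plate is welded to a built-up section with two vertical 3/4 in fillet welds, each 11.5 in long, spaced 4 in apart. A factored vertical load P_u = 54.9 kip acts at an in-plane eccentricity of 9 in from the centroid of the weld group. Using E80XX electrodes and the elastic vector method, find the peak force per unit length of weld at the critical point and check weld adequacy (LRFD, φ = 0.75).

f_max ≈ 9.76 kip/in; adequate

E80XX → F_EXX = 80 ksi.
Total weld length L_w = 23 in. Treat welds as unit-width lines.
Polar moment about centroid: J = 2[d³/12 + d(b/2)²] = 2[11.5³/12 + 11.5×2²] = 345.5 in³.
Direct shear f_v = P/L_w = 54.9 / 23 = 2.387 kip/in (vertical).
Torsion M = P·e = 54.9 × 9 = 494.1 kip·in.
Critical point at (x, y) = (2, 5.75) from centroid. f_tx = M·y/J = 8.224 kip/in; f_ty = M·x/J = 2.86 kip/in.
Resultant f_max = √[f_tx² + (f_v + f_ty)²] = √[8.224² + (2.387 + 2.86)²] = 9.755 kip/in.
Capacity per unit length: φr_n = 0.75 × 0.6 × 80 × (0.707 × 0.75) = 19.09 kip/in.
9.755 ≤ 19.09 → adequate.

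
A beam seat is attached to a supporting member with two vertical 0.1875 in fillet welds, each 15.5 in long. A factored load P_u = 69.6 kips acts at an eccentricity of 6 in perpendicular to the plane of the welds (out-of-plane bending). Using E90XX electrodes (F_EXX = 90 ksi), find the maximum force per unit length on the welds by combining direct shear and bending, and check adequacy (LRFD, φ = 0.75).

f_max ≈ 5.68 kip/in; NOT adequate

L_w = 2 × 15.5 = 31 in; section modulus (unit throat) S = 2 × L²/6 = 80.08 in².
Direct shear f_v = P/L_w = 69.6/31 = 2.245 kip/in.
Moment M = P × e = 69.6 × 6 = 417.6 kip·in; bending f_b = M/S = 5.215 kip/in.
f_max = √(f_v² + f_b²) = √(2.245² + 5.215²) = 5.677 kip/in.
φr_n = 0.75 × 0.6 × 90 × (0.707 × 0.1875) = 5.369 kip/in → NOT adequate.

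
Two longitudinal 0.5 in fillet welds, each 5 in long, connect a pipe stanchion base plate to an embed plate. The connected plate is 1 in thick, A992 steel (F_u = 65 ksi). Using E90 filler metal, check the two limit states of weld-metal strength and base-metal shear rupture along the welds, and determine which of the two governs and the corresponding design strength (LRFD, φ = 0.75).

φR_n ≈ 143 kip (weld metal governs)

E90XX → F_EXX = 90 ksi.
t_e = 0.707 × 0.5 = 0.3535 in; L = 10 in.
Weld metal: φR_n = 0.75 × 0.6 × 90 × 0.3535 × 10 = 143.2 kip.
Base metal (shear rupture): φR_n = 0.75 × 0.6 × 65 × 1 × 10 = 292.5 kip.
Governing: weld metal.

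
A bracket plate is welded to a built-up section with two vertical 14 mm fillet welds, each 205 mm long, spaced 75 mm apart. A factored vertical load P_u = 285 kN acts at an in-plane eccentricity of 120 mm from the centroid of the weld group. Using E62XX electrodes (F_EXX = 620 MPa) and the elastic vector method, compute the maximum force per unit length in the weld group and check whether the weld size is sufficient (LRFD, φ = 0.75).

Total weld length L_w = 410 mm. Treat welds as unit-width lines.
Polar moment about centroid: J = 2[d³/12 + d(b/2)²] = 2[205³/12 + 205×37.5²] = 2012000 mm³.
Direct shear f_v = P/L_w = 285×10³ / 410 = 695.1 N/mm (vertical).
Torsion M = P·e = 285×10³ × 120 = 34200000 N·mm.
Critical point at (x, y) = (37.5, 102.5) from centroid. f_tx = M·y/J = 1742 N/mm; f_ty = M·x/J = 637.3 N/mm.
Resultant f_max = √[f_tx² + (f_v + f_ty)²] = √[1742² + (695.1 + 637.3)²] = 2193 N/mm.
Capacity per unit length: φr_n = 0.75 × 0.6 × 620 × (0.707 × 14) = 2762 N/mm.
2193 ≤ 2762 → adequate.

f_max ≈ 2190 N/mm; adequate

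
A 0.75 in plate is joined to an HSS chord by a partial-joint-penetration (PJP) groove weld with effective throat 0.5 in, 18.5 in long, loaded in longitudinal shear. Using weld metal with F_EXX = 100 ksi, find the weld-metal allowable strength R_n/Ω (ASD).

Effective throat (given) t_e = 0.5 in.
A_we = 0.5 × 18.5 = 9.25 in².
F_nw = 0.6 F_EXX = 60 ksi.
R_n/Ω = (60 × 9.25) / 2.0 = 277.5 kip.

R_n/Ω ≈ 278 kip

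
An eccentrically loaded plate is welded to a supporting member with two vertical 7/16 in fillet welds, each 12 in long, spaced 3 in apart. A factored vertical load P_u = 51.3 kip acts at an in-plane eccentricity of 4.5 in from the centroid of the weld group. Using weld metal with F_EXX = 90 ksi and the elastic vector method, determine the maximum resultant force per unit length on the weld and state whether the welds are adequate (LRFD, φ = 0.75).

f_max ≈ 5.13 kip/in; adequate

Total weld length L_w = 24 in. Treat welds as unit-width lines.
Polar moment about centroid: J = 2[d³/12 + d(b/2)²] = 2[12³/12 + 12×1.5²] = 342 in³.
Direct shear f_v = P/L_w = 51.3 / 24 = 2.137 kip/in (vertical).
Torsion M = P·e = 51.3 × 4.5 = 230.85 kip·in.
Critical point at (x, y) = (1.5, 6) from centroid. f_tx = M·y/J = 4.05 kip/in; f_ty = M·x/J = 1.012 kip/in.
Resultant f_max = √[f_tx² + (f_v + f_ty)²] = √[4.05² + (2.137 + 1.012)²] = 5.131 kip/in.
Capacity per unit length: φr_n = 0.75 × 0.6 × 90 × (0.707 × 0.4375) = 12.53 kip/in.
5.131 ≤ 12.53 → adequate.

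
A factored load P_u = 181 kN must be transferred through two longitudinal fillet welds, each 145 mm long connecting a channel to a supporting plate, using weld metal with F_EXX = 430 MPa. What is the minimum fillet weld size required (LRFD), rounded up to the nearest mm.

w = 5 mm

Total weld length L = 290 mm.
Required throat t_e = P_u / (φ × 0.6 F_EXX × L) = 181 / (0.75 × 0.6 × 430 × 290 × 10⁻³) = 3.226 mm.
Required leg w = t_e / 0.707 = 4.562 mm → use 5 mm.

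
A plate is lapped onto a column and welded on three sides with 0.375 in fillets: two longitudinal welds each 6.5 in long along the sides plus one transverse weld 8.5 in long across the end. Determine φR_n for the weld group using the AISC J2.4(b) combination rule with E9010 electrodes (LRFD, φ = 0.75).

φR_n ≈ 256 kip

E90XX → F_EXX = 90 ksi.
t_e = 0.707 × 0.375 = 0.2651 in.
R_nwl = 0.6 × 90 × 0.2651 × 13 = 186.1 kip (longitudinal, 2 welds).
R_nwt = 0.6 × 90 × 0.2651 × 8.5 = 121.7 kip (transverse, base value).
(i) R_nwl + R_nwt = 307.8 kip; (ii) 0.85 R_nwl + 1.5 R_nwt = 340.7 kip.
R_n = max = 340.7 kip [governs: (ii)]; φR_n = 255.6 kip.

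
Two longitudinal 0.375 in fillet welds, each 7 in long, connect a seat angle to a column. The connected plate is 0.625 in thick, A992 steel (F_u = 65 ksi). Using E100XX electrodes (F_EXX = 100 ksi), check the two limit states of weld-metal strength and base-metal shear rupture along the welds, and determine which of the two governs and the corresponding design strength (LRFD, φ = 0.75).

φR_n ≈ 167 kip (weld metal governs)

t_e = 0.707 × 0.375 = 0.2651 in; L = 14 in.
Weld metal: φR_n = 0.75 × 0.6 × 100 × 0.2651 × 14 = 167 kip.
Base metal (shear rupture): φR_n = 0.75 × 0.6 × 65 × 0.625 × 14 = 255.9 kip.
Governing: weld metal.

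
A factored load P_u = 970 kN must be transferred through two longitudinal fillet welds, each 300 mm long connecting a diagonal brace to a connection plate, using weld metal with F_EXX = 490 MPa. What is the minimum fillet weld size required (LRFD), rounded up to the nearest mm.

w = 11 mm

Total weld length L = 600 mm.
Required throat t_e = P_u / (φ × 0.6 F_EXX × L) = 970 / (0.75 × 0.6 × 490 × 600 × 10⁻³) = 7.332 mm.
Required leg w = t_e / 0.707 = 10.37 mm → use 11 mm.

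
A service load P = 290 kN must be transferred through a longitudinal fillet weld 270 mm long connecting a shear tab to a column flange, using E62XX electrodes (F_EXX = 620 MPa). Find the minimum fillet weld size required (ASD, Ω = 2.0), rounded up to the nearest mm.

Total weld length L = 270 mm.
Required throat t_e = P × Ω / (0.6 F_EXX × L) = 290 × 2.0 / (0.6 × 620 × 270 × 10⁻³) = 5.775 mm.
Required leg w = t_e / 0.707 = 8.168 mm → use 9 mm.

w = 9 mm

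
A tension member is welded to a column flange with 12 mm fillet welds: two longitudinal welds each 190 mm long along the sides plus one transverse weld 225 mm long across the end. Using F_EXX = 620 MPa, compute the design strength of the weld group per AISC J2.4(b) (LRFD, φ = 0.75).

t_e = 0.707 × 12 = 8.484 mm.
R_nwl = 0.6 × 620 × 8.484 × 380 × 10⁻³ = 1199 kN (longitudinal, 2 welds).
R_nwt = 0.6 × 620 × 8.484 × 225 × 10⁻³ = 710.1 kN (transverse, base value).
(i) R_nwl + R_nwt = 1909 kN; (ii) 0.85 R_nwl + 1.5 R_nwt = 2085 kN.
R_n = max = 2085 kN [governs: (ii)]; φR_n = 1563 kN.

φR_n ≈ 1560 kN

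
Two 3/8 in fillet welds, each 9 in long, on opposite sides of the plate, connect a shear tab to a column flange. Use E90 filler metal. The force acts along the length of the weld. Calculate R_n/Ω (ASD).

R_n/Ω ≈ 129 kips

E90XX → F_EXX = 90 ksi.
Effective throat t_e = 0.707 × 0.375 = 0.2651 in.
Total length L = 18 in; A_we = 0.2651 × 18 = 4.772 in².
F_nw = 0.6 F_EXX = 0.6 × 90 = 54 ksi.
R_n = 54 × 4.772 = 257.7 kips; R_n/Ω = 257.7/2.0 = 128.9 kips.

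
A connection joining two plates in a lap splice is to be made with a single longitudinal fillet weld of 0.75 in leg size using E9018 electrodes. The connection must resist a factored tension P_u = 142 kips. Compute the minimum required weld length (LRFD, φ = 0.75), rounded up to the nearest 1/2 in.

E90XX → F_EXX = 90 ksi.
Throat t_e = 0.707 × 0.75 = 0.5302 in.
φr_n = 0.75 × 0.6 × 90 × 0.5302 = 21.48 kips/in.
L_req = P_u / φr_n = 142 / 21.48 = 6.612 in total.
Round up → use L = 7 in.

L = 7 in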